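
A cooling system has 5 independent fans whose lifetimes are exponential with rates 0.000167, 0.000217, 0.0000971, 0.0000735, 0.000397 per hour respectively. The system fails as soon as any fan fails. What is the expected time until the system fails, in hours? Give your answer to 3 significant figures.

The time to first failure is exponential with rate Σλ = 0.000167 + 0.000217 + 0.0000971 + 0.0000735 + 0.000397 = 0.0009516.
E[min] = 1/Σλ = 1/0.0009516 = 1050.86 hours.

1050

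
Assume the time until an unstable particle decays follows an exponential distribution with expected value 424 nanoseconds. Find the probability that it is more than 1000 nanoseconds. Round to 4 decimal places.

The rate is λ = 1/424 = 0.00235849 per nanosecond.
P(X > 1000) = e^(−λ·1000) = e^(−2.3585) ≈ 0.0946.

0.0946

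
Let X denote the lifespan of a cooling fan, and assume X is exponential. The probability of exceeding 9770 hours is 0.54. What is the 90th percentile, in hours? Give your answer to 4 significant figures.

36510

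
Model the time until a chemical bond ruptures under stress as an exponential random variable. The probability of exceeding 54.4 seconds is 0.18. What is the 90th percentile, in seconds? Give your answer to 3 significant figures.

73.0

e^(−λ·54.4) = 0.18 ⇒ λ = −ln(0.18)/54.4 = 0.031522.
90th percentile: 1 − e^(−λt) = 0.9, t = −ln(0.1)/λ = 73.0469 seconds.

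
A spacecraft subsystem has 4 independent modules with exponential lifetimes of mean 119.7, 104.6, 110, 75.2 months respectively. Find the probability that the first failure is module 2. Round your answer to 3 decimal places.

Rates: λ_i = 1/mean_i → 0.00835422, 0.00956023, 0.00909091, 0.0132979; Σλ = 0.0403032.
P(module 2 first) = λ_2/Σλ = 0.00956023/0.0403032 ≈ 0.237.

0.237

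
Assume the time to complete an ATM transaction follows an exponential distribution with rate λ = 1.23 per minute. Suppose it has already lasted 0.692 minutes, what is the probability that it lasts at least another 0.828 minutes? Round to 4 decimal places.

0.3612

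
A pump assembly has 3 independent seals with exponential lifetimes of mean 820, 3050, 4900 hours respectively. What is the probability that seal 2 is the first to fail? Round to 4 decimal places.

0.1872

Rates: λ_i = 1/mean_i → 0.00121951, 0.000327869, 0.000204082; Σλ = 0.00175146.
P(seal 2 first) = λ_2/Σλ = 0.000327869/0.00175146 ≈ 0.1872.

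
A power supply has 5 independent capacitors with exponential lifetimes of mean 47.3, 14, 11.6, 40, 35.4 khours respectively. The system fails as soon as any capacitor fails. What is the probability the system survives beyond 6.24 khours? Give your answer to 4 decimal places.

The first failure time is exponential with rate Σλ_i = 1/47.3 + 1/14 + 1/11.6 + 1/40 + 1/35.4 = 0.232026 per khour.
P(min > 6.24) = e^(−0.232026·6.24) = e^(−1.4478) ≈ 0.2351.

0.2351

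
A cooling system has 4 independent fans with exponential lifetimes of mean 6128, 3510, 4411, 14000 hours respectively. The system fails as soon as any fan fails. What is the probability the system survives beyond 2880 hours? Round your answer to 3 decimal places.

The first failure time is exponential with rate Σλ_i = 1/6128 + 1/3510 + 1/4411 + 1/14000 = 0.00074622 per hour.
P(min > 2880) = e^(−0.00074622·2880) = e^(−2.1491) ≈ 0.117.

0.117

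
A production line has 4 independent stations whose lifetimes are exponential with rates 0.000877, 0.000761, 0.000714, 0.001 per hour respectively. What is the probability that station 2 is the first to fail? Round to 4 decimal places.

0.2270

The time to first failure is exponential with rate Σλ = 0.000877 + 0.000761 + 0.000714 + 0.001 = 0.003352.
P(station 2 first) = λ_2/Σλ = 0.000761/0.003352 ≈ 0.2270.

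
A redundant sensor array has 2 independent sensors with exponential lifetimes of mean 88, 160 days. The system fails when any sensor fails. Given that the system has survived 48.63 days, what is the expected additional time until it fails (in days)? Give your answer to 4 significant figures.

First-failure rate Σλ = 1/88 + 1/160 = 0.0176136.
By memorylessness the expected residual is 1/Σλ = 56.7742 days, regardless of the 48.63 already elapsed.

56.77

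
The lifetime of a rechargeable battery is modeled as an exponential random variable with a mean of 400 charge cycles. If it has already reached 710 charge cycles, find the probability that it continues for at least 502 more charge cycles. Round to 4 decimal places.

The rate is λ = 1/400 = 0.0025 per charge cycle.
By the memoryless property, P(X > 710+502 | X > 710) = P(X > 502).
P(X > 502) = e^(−1.255) ≈ 0.2851.

0.2851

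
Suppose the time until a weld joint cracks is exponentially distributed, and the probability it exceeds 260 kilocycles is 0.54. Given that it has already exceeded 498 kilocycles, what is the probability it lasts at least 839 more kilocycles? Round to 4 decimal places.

0.1369

From e^(−λ·260) = 0.54, λ = −ln(0.54)/260 = 0.00236995.
Memoryless: P(X > 498+839 | X > 498) = P(X > 839) = e^(−0.00236995·839) ≈ 0.1369.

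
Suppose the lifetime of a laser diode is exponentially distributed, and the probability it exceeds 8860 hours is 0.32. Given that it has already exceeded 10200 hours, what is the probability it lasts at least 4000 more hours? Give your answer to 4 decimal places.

0.5978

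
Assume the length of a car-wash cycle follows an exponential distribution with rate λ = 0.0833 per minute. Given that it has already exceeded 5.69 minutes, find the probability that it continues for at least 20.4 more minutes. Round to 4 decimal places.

0.1828

By the memoryless property, P(X > 5.69+20.4 | X > 5.69) = P(X > 20.4).
P(X > 20.4) = e^(−1.6993) ≈ 0.1828.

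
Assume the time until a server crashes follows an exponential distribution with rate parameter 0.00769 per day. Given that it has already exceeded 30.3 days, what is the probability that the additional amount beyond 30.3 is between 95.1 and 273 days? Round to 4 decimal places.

0.3587

Memoryless: the residual past 30.3 is again Exp(λ).
P(95.1 < residual < 273) = e^(−λ·95.1) − e^(−λ·273) = 0.48127 − 0.12253 ≈ 0.3587.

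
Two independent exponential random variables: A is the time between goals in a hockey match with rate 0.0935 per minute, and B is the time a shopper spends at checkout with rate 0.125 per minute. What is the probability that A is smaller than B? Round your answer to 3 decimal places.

0.428

λ_1 = 0.0935, λ_2 = 0.125.
For independent exponentials, P(A < B) = λ_1/(λ_1+λ_2) = 0.0935/0.2185 ≈ 0.428.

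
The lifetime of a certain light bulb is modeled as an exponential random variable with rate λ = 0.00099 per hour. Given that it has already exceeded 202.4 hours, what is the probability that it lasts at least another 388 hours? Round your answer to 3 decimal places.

P(X > s+t | X > s) = e^(−λ(s+t))/e^(−λs) = e^(−λt), independent of s = 202.4.
P(X > 388) = e^(−0.38412) ≈ 0.681.

0.681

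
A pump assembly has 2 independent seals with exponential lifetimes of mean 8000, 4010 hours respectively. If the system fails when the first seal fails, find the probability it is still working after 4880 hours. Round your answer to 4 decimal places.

0.1609

The first failure time is exponential with rate Σλ_i = 1/8000 + 1/4010 = 0.000374377 per hour.
P(min > 4880) = e^(−0.000374377·4880) = e^(−1.827) ≈ 0.1609.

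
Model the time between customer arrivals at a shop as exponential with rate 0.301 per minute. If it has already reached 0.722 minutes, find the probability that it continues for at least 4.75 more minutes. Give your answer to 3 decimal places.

The exponential is memoryless, so the remaining time is again Exp(λ): the condition X > 0.722 is irrelevant.
P(X > 4.75) = e^(−1.4297) ≈ 0.239.

0.239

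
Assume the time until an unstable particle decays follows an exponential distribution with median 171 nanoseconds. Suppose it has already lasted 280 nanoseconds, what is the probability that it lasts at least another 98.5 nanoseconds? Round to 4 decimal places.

0.6708

For an exponential, median = ln(2)/λ, so λ = ln 2 / 171 = 0.00405349 per nanosecond.
The exponential is memoryless, so the remaining time is again Exp(λ): the condition X > 280 is irrelevant.
P(X > 98.5) = e^(−0.39927) ≈ 0.6708.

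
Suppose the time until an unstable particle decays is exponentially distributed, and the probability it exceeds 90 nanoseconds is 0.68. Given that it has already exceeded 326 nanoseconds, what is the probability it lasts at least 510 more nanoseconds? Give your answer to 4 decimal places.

0.1124

From e^(−λ·90) = 0.68, λ = −ln(0.68)/90 = 0.00428514.
Memoryless: P(X > 326+510 | X > 326) = P(X > 510) = e^(−0.00428514·510) ≈ 0.1124.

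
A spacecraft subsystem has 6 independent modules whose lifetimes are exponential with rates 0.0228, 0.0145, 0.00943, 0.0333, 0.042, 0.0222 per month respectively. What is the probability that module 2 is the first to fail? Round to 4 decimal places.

The time to first failure is exponential with rate Σλ = 0.0228 + 0.0145 + 0.00943 + 0.0333 + 0.042 + 0.0222 = 0.14423.
P(module 2 first) = λ_2/Σλ = 0.0145/0.14423 ≈ 0.1005.

0.1005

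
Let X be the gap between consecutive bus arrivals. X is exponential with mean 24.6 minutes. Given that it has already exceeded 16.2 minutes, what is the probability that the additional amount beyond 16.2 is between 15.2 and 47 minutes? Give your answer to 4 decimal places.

The rate is λ = 1/24.6 = 0.0406504 per minute.
Memoryless: the residual past 16.2 is again Exp(λ).
P(15.2 < residual < 47) = e^(−λ·15.2) − e^(−λ·47) = 0.53908 − 0.14800 ≈ 0.3911.

0.3911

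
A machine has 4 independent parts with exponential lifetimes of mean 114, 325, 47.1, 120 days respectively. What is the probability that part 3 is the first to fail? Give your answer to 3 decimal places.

0.513

Rates: λ_i = 1/mean_i → 0.00877193, 0.00307692, 0.0212314, 0.00833333; Σλ = 0.0414136.
P(part 3 first) = λ_3/Σλ = 0.0212314/0.0414136 ≈ 0.513.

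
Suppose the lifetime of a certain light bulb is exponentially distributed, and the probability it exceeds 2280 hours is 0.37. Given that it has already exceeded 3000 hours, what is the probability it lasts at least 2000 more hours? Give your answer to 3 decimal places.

0.418

From e^(−λ·2280) = 0.37, λ = −ln(0.37)/2280 = 0.000436076.
Memoryless: P(X > 3000+2000 | X > 3000) = P(X > 2000) = e^(−0.000436076·2000) ≈ 0.418.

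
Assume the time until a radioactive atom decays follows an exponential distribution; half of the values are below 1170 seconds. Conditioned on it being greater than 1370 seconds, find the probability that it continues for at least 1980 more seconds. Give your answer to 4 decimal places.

0.3094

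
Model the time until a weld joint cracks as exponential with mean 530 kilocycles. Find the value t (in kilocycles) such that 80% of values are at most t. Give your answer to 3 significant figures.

The rate is λ = 1/530 = 0.00188679 per kilocycle.
Set 1 − e^(−λt) = 0.8, so t = −ln(0.2)/λ = 1.6094/0.00188679 ≈ 853.002 kilocycles.

853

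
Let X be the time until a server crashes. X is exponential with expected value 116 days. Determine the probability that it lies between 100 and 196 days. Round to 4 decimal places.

The rate is λ = 1/116 = 0.00862069 per day.
P(100 < X < 196) = e^(−λ·100) − e^(−λ·196) = 0.42229 − 0.18458 ≈ 0.2377.

0.2377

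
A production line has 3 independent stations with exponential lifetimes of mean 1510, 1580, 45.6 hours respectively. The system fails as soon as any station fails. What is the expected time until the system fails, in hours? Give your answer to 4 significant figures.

The first failure time is exponential with rate Σλ_i = 1/1510 + 1/1580 + 1/45.6 = 0.023225 per hour.
E[min] = 1/Σλ = 1/0.023225 = 43.0571 hours.

43.06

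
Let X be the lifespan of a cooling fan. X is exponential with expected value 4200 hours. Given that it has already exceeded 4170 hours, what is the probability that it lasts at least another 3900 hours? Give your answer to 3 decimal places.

The rate is λ = 1/4200 = 0.000238095 per hour.
By the memoryless property, P(X > 4170+3900 | X > 4170) = P(X > 3900).
P(X > 3900) = e^(−0.92857) ≈ 0.395.

0.395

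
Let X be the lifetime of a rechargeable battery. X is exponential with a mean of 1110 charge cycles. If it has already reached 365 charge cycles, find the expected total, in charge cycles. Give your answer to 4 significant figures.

1475

The rate is λ = 1/1110 = 0.000900901 per charge cycle.
By memorylessness, E[X | X > 365] = 365 + 1/λ = 365 + 1110 = 1475 charge cycles.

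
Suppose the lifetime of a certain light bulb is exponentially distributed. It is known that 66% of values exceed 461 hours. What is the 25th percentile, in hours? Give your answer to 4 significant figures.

e^(−λ·461) = 0.66 ⇒ λ = −ln(0.66)/461 = 0.000901335.
25th percentile: 1 − e^(−λt) = 0.25, t = −ln(0.75)/λ = 319.173 hours.

319.2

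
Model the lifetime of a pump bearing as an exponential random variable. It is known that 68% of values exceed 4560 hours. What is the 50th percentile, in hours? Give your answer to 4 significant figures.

8196

e^(−λ·4560) = 0.68 ⇒ λ = −ln(0.68)/4560 = 0.0000845751.
50th percentile: 1 − e^(−λt) = 0.5, t = −ln(0.5)/λ = 8195.64 hours.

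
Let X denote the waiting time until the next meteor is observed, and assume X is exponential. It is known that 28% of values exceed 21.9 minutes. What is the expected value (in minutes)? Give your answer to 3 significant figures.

e^(−λ·21.9) = 0.28 ⇒ λ = −ln(0.28)/21.9 = 0.0581263.
Mean = 1/λ = 17.2039 minutes.

17.2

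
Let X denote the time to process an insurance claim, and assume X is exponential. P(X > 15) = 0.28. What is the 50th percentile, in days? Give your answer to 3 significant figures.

8.17

e^(−λ·15) = 0.28 ⇒ λ = −ln(0.28)/15 = 0.0848644.
50th percentile: 1 − e^(−λt) = 0.5, t = −ln(0.5)/λ = 8.1677 days.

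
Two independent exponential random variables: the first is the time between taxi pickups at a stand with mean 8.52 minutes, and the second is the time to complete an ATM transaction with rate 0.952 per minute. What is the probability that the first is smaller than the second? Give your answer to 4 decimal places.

0.1098

λ_1 = 1/8.52 = 0.117371, λ_2 = 0.952.
For independent exponentials, P(the first < the second) = λ_1/(λ_1+λ_2) = 0.117371/1.06937 ≈ 0.1098.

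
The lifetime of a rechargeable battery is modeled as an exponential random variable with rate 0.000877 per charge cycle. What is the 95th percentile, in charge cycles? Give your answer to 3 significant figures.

Set 1 − e^(−λt) = 0.95, so t = −ln(0.05)/λ = 2.9957/0.000877 ≈ 3415.89 charge cycles.

3420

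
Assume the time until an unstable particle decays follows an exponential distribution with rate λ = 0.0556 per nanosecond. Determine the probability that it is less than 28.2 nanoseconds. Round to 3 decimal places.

0.792

P(X ≤ 28.2) = 1 − e^(−λ·28.2) = 1 − e^(−1.5679) ≈ 0.792.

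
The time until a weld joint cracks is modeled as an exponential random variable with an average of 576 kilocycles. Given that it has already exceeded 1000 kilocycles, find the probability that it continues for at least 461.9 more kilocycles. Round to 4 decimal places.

The rate is λ = 1/576 = 0.00173611 per kilocycle.
The exponential is memoryless, so the remaining time is again Exp(λ): the condition X > 1000 is irrelevant.
P(X > 461.9) = e^(−0.80191) ≈ 0.4485.

0.4485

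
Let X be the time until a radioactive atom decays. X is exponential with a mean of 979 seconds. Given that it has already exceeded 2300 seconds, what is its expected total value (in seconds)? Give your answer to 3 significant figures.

The rate is λ = 1/979 = 0.00102145 per second.
By memorylessness, E[X | X > 2300] = 2300 + 1/λ = 2300 + 979 = 3279 seconds.

3280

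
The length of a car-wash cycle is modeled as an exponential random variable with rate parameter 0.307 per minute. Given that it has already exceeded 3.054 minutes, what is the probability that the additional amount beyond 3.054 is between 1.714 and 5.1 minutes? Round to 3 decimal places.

0.382

Memoryless: the residual past 3.054 is again Exp(λ).
P(1.714 < residual < 5.1) = e^(−λ·1.714) − e^(−λ·5.1) = 0.59085 − 0.20894 ≈ 0.382.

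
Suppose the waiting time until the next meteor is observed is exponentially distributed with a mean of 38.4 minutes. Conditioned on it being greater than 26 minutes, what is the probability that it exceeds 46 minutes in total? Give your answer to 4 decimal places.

The rate is λ = 1/38.4 = 0.0260417 per minute.
The exponential is memoryless, so the remaining time is again Exp(λ): the condition X > 26 is irrelevant.
P(X > 20) = e^(−0.52083) ≈ 0.5940.

0.5940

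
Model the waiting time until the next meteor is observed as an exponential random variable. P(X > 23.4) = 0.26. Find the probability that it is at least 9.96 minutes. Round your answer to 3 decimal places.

0.564

e^(−λ·23.4) = 0.26 ⇒ λ = −ln(0.26)/23.4 = 0.0575672.
P(X > 9.96) = e^(−0.0575672·9.96) = e^(−0.57337) ≈ 0.564.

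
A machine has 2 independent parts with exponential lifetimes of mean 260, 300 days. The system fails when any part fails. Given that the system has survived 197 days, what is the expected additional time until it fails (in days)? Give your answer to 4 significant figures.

139.3

First-failure rate Σλ = 1/260 + 1/300 = 0.00717949.
By memorylessness the expected residual is 1/Σλ = 139.286 days, regardless of the 197 already elapsed.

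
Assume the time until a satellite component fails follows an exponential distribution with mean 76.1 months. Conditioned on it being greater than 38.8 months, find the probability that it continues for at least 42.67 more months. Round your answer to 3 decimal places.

0.571

The rate is λ = 1/76.1 = 0.0131406 per month.
P(X > s+t | X > s) = e^(−λ(s+t))/e^(−λs) = e^(−λt), independent of s = 38.8.
P(X > 42.67) = e^(−0.56071) ≈ 0.571.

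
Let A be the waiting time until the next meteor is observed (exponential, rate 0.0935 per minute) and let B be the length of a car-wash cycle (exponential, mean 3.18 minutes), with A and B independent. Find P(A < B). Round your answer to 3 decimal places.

λ_1 = 0.0935, λ_2 = 1/3.18 = 0.314465.
For independent exponentials, P(A < B) = λ_1/(λ_1+λ_2) = 0.0935/0.407965 ≈ 0.229.

0.229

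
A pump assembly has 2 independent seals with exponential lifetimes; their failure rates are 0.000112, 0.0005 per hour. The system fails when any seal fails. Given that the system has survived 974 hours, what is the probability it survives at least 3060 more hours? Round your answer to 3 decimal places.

0.154

Time to first failure ~ Exp(Σλ) with Σλ = 0.000612.
By memorylessness, P(T > 974+3060 | T > 974) = P(T > 3060) = e^(−0.000612·3060) ≈ 0.154.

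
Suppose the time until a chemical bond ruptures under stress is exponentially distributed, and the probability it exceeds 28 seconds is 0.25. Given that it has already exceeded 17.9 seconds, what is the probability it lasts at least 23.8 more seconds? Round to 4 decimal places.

0.3078

From e^(−λ·28) = 0.25, λ = −ln(0.25)/28 = 0.0495105.
Memoryless: P(X > 17.9+23.8 | X > 17.9) = P(X > 23.8) = e^(−0.0495105·23.8) ≈ 0.3078.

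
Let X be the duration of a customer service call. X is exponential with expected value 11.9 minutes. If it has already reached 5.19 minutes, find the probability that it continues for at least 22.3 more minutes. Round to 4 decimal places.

0.1535

The rate is λ = 1/11.9 = 0.0840336 per minute.
By the memoryless property, P(X > 5.19+22.3 | X > 5.19) = P(X > 22.3).
P(X > 22.3) = e^(−1.8739) ≈ 0.1535.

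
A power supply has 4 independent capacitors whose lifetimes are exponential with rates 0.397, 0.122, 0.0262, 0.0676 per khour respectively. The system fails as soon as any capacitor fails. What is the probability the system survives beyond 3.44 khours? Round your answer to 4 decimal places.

0.1215

The time to first failure is exponential with rate Σλ = 0.397 + 0.122 + 0.0262 + 0.0676 = 0.6128.
P(min > 3.44) = e^(−0.6128·3.44) = e^(−2.108) ≈ 0.1215.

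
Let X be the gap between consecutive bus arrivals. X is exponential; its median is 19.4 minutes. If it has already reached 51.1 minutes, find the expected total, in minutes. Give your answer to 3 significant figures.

For an exponential, median = ln(2)/λ, so λ = ln 2 / 19.4 = 0.0357292 per minute.
By memorylessness, E[X | X > 51.1] = 51.1 + 1/λ = 51.1 + 27.9883 = 79.0883 minutes.

79.1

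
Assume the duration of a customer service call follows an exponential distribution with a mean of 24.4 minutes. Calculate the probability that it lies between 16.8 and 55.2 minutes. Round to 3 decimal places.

0.398

The rate is λ = 1/24.4 = 0.0409836 per minute.
P(16.8 < X < 55.2) = e^(−λ·16.8) − e^(−λ·55.2) = 0.50232 − 0.10411 ≈ 0.398.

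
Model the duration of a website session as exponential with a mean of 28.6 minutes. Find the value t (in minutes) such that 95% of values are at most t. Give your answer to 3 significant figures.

The rate is λ = 1/28.6 = 0.034965 per minute.
Set 1 − e^(−λt) = 0.95, so t = −ln(0.05)/λ = 2.9957/0.034965 ≈ 85.6779 minutes.

85.7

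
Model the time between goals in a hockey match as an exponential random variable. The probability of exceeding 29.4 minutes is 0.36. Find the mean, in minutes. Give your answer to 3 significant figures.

28.8

e^(−λ·29.4) = 0.36 ⇒ λ = −ln(0.36)/29.4 = 0.03475.
Mean = 1/λ = 28.7769 minutes.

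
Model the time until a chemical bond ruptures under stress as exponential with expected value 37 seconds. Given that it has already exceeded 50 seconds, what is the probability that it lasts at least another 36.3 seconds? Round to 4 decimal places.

0.3749

The rate is λ = 1/37 = 0.027027 per second.
The exponential is memoryless, so the remaining time is again Exp(λ): the condition X > 50 is irrelevant.
P(X > 36.3) = e^(−0.98108) ≈ 0.3749.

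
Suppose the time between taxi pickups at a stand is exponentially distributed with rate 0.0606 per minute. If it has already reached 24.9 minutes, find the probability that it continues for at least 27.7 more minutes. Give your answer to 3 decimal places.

0.187

P(X > s+t | X > s) = e^(−λ(s+t))/e^(−λs) = e^(−λt), independent of s = 24.9.
P(X > 27.7) = e^(−1.6786) ≈ 0.187.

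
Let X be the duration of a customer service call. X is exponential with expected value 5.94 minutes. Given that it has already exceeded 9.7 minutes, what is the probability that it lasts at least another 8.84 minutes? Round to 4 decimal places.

The rate is λ = 1/5.94 = 0.16835 per minute.
P(X > s+t | X > s) = e^(−λ(s+t))/e^(−λs) = e^(−λt), independent of s = 9.7.
P(X > 8.84) = e^(−1.4882) ≈ 0.2258.

0.2258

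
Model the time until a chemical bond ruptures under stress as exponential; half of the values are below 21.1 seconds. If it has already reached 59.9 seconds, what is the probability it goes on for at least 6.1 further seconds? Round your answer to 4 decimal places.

For an exponential, median = ln(2)/λ, so λ = ln 2 / 21.1 = 0.0328506 per second.
The exponential is memoryless, so the remaining time is again Exp(λ): the condition X > 59.9 is irrelevant.
P(X > 6.1) = e^(−0.20039) ≈ 0.8184.

0.8184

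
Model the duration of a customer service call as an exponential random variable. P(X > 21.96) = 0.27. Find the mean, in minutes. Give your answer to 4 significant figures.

e^(−λ·21.96) = 0.27 ⇒ λ = −ln(0.27)/21.96 = 0.0596236.
Mean = 1/λ = 16.7719 minutes.

16.77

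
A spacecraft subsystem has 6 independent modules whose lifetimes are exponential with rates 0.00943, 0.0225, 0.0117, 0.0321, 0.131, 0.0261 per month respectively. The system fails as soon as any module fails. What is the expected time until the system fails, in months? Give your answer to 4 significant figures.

The time to first failure is exponential with rate Σλ = 0.00943 + 0.0225 + 0.0117 + 0.0321 + 0.131 + 0.0261 = 0.23283.
E[min] = 1/Σλ = 1/0.23283 = 4.29498 months.

4.295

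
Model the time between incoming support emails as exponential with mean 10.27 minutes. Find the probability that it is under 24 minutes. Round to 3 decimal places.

The rate is λ = 1/10.27 = 0.097371 per minute.
P(X ≤ 24) = 1 − e^(−λ·24) = 1 − e^(−2.3369) ≈ 0.903.

0.903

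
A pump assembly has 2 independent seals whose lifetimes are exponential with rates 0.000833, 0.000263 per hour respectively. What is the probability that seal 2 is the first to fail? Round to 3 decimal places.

The time to first failure is exponential with rate Σλ = 0.000833 + 0.000263 = 0.001096.
P(seal 2 first) = λ_2/Σλ = 0.000263/0.001096 ≈ 0.240.

0.240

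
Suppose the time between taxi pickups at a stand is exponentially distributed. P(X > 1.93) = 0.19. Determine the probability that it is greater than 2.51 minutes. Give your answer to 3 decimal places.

0.115

e^(−λ·1.93) = 0.19 ⇒ λ = −ln(0.19)/1.93 = 0.860482.
P(X > 2.51) = e^(−0.860482·2.51) = e^(−2.1598) ≈ 0.115.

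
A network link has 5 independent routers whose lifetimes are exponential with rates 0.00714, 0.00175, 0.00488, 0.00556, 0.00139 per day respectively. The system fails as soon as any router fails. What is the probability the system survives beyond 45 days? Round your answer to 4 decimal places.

The time to first failure is exponential with rate Σλ = 0.00714 + 0.00175 + 0.00488 + 0.00556 + 0.00139 = 0.02072.
P(min > 45) = e^(−0.02072·45) = e^(−0.9324) ≈ 0.3936.

0.3936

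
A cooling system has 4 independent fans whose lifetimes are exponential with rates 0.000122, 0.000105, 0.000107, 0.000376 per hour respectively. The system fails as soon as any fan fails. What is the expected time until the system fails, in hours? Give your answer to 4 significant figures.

The time to first failure is exponential with rate Σλ = 0.000122 + 0.000105 + 0.000107 + 0.000376 = 0.00071.
E[min] = 1/Σλ = 1/0.00071 = 1408.45 hours.

1408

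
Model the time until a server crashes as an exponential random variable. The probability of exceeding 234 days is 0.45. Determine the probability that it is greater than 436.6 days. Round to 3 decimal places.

0.225

e^(−λ·234) = 0.45 ⇒ λ = −ln(0.45)/234 = 0.00341243.
P(X > 436.6) = e^(−0.00341243·436.6) = e^(−1.4899) ≈ 0.225.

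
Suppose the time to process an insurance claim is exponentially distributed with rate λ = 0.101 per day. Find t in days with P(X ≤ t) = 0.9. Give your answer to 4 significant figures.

Set 1 − e^(−λt) = 0.9, so t = −ln(0.1)/λ = 2.3026/0.101 ≈ 22.7979 days.

22.80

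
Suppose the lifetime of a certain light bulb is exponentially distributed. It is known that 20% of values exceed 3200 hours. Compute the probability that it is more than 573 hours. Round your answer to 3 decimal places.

e^(−λ·3200) = 0.20 ⇒ λ = −ln(0.20)/3200 = 0.000502949.
P(X > 573) = e^(−0.000502949·573) = e^(−0.28819) ≈ 0.750.

0.750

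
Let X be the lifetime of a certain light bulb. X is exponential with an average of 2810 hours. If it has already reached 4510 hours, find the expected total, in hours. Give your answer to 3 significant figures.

The rate is λ = 1/2810 = 0.000355872 per hour.
By memorylessness, E[X | X > 4510] = 4510 + 1/λ = 4510 + 2810 = 7320 hours.

7320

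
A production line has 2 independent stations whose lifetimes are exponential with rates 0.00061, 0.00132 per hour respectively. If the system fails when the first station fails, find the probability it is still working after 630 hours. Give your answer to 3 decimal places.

0.296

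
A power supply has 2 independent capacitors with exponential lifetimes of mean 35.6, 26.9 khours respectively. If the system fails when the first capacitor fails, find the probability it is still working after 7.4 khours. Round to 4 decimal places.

0.6170

The first failure time is exponential with rate Σλ_i = 1/35.6 + 1/26.9 = 0.0652646 per khour.
P(min > 7.4) = e^(−0.0652646·7.4) = e^(−0.48296) ≈ 0.6170.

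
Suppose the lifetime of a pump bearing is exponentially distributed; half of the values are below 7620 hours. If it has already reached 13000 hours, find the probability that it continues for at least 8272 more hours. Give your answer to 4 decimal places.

For an exponential, median = ln(2)/λ, so λ = ln 2 / 7620 = 0.0000909642 per hour.
P(X > s+t | X > s) = e^(−λ(s+t))/e^(−λs) = e^(−λt), independent of s = 13000.
P(X > 8272) = e^(−0.75246) ≈ 0.4712.

0.4712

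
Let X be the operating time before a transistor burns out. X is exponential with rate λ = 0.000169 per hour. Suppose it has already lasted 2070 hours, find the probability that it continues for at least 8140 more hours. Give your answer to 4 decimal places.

The exponential is memoryless, so the remaining time is again Exp(λ): the condition X > 2070 is irrelevant.
P(X > 8140) = e^(−1.3757) ≈ 0.2527.

0.2527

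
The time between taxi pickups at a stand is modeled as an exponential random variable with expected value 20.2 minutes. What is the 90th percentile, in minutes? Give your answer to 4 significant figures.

46.51

The rate is λ = 1/20.2 = 0.049505 per minute.
Set 1 − e^(−λt) = 0.9, so t = −ln(0.1)/λ = 2.3026/0.049505 ≈ 46.5122 minutes.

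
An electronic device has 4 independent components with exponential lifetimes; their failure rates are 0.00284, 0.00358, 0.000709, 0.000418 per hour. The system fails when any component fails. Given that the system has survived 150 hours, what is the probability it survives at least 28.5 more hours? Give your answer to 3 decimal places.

0.806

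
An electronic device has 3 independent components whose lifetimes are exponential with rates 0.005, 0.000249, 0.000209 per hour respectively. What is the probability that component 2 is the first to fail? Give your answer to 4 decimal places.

0.0456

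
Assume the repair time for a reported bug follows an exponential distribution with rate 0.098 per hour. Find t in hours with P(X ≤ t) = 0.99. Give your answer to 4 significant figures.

46.99

Set 1 − e^(−λt) = 0.99, so t = −ln(0.01)/λ = 4.6052/0.098 ≈ 46.9915 hours.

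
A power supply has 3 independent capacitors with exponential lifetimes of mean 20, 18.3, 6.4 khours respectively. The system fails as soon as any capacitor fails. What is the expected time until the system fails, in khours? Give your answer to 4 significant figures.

3.833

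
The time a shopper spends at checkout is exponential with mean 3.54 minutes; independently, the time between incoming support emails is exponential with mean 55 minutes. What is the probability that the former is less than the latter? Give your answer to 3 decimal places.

0.940

λ_1 = 1/3.54 = 0.282486, λ_2 = 1/55 = 0.0181818.
For independent exponentials, P(the former < the latter) = λ_1/(λ_1+λ_2) = 0.282486/0.300668 ≈ 0.940.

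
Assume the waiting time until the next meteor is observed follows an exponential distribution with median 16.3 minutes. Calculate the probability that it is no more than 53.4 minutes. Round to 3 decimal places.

0.897

For an exponential, median = ln(2)/λ, so λ = ln 2 / 16.3 = 0.0425244 per minute.
P(X ≤ 53.4) = 1 − e^(−λ·53.4) = 1 − e^(−2.2708) ≈ 0.897.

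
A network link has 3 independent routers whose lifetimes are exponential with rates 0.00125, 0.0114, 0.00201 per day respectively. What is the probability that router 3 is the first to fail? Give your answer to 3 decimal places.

0.137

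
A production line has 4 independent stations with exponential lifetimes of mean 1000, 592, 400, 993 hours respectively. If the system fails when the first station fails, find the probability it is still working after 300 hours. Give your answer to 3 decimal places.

The first failure time is exponential with rate Σλ_i = 1/1000 + 1/592 + 1/400 + 1/993 = 0.00619624 per hour.
P(min > 300) = e^(−0.00619624·300) = e^(−1.8589) ≈ 0.156.

0.156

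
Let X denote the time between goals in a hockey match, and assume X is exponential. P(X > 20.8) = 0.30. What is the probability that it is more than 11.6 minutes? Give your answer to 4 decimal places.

e^(−λ·20.8) = 0.30 ⇒ λ = −ln(0.30)/20.8 = 0.0578833.
P(X > 11.6) = e^(−0.0578833·11.6) = e^(−0.67145) ≈ 0.5110.

0.5110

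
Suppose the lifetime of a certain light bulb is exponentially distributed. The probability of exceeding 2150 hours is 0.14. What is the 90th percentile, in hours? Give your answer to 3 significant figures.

e^(−λ·2150) = 0.14 ⇒ λ = −ln(0.14)/2150 = 0.000914471.
90th percentile: 1 − e^(−λt) = 0.9, t = −ln(0.1)/λ = 2517.94 hours.

2520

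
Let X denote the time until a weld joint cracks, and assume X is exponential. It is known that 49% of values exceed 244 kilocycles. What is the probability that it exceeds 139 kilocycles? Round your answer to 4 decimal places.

e^(−λ·244) = 0.49 ⇒ λ = −ln(0.49)/244 = 0.00292357.
P(X > 139) = e^(−0.00292357·139) = e^(−0.40638) ≈ 0.6661.

0.6661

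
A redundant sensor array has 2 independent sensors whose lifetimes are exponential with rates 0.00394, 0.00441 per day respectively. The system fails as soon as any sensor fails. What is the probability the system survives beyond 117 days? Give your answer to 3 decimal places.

0.376

The time to first failure is exponential with rate Σλ = 0.00394 + 0.00441 = 0.00835.
P(min > 117) = e^(−0.00835·117) = e^(−0.97695) ≈ 0.376.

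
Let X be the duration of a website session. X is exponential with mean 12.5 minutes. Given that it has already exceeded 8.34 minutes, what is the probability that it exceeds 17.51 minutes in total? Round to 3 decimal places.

0.480

The rate is λ = 1/12.5 = 0.08 per minute.
P(X > s+t | X > s) = e^(−λ(s+t))/e^(−λs) = e^(−λt), independent of s = 8.34.
P(X > 9.17) = e^(−0.7336) ≈ 0.480.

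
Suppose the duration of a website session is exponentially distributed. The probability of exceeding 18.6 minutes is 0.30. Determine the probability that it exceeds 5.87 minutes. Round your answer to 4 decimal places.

0.6839

e^(−λ·18.6) = 0.30 ⇒ λ = −ln(0.30)/18.6 = 0.0647297.
P(X > 5.87) = e^(−0.0647297·5.87) = e^(−0.37996) ≈ 0.6839.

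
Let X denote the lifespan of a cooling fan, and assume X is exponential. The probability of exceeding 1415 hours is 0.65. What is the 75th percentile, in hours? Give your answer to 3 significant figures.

4550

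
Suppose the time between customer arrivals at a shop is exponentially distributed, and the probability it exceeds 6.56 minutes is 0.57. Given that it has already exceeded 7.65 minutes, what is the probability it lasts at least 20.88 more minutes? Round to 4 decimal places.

From e^(−λ·6.56) = 0.57, λ = −ln(0.57)/6.56 = 0.0856889.
Memoryless: P(X > 7.65+20.88 | X > 7.65) = P(X > 20.88) = e^(−0.0856889·20.88) ≈ 0.1671.

0.1671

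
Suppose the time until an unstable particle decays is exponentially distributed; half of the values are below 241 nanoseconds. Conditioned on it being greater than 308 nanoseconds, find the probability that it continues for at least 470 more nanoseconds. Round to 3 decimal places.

0.259

For an exponential, median = ln(2)/λ, so λ = ln 2 / 241 = 0.00287613 per nanosecond.
P(X > s+t | X > s) = e^(−λ(s+t))/e^(−λs) = e^(−λt), independent of s = 308.
P(X > 470) = e^(−1.3518) ≈ 0.259.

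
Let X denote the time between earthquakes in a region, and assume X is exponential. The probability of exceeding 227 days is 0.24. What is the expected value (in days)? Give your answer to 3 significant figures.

159

e^(−λ·227) = 0.24 ⇒ λ = −ln(0.24)/227 = 0.00628686.
Mean = 1/λ = 159.062 days.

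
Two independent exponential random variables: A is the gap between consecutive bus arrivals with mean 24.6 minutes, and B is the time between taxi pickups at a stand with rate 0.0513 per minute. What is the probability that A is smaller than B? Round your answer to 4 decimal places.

λ_1 = 1/24.6 = 0.0406504, λ_2 = 0.0513.
For independent exponentials, P(A < B) = λ_1/(λ_1+λ_2) = 0.0406504/0.0919504 ≈ 0.4421.

0.4421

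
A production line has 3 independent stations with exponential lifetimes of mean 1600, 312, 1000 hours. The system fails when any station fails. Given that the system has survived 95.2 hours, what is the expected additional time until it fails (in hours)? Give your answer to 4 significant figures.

207.0

First-failure rate Σλ = 1/1600 + 1/312 + 1/1000 = 0.00483013.
By memorylessness the expected residual is 1/Σλ = 207.034 hours, regardless of the 95.2 already elapsed.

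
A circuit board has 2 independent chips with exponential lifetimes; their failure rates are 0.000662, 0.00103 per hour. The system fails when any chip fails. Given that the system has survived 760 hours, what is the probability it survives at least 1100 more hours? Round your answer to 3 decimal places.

Time to first failure ~ Exp(Σλ) with Σλ = 0.001692.
By memorylessness, P(T > 760+1100 | T > 760) = P(T > 1100) = e^(−0.001692·1100) ≈ 0.155.

0.155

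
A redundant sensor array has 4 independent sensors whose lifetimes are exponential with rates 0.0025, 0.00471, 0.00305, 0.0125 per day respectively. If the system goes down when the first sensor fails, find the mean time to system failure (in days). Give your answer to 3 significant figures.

43.9

The time to first failure is exponential with rate Σλ = 0.0025 + 0.00471 + 0.00305 + 0.0125 = 0.02276.
E[min] = 1/Σλ = 1/0.02276 = 43.9367 days.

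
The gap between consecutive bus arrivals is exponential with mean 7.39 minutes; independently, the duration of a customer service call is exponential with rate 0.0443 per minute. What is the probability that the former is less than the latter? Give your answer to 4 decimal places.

0.7534

λ_1 = 1/7.39 = 0.135318, λ_2 = 0.0443.
For independent exponentials, P(the former < the latter) = λ_1/(λ_1+λ_2) = 0.135318/0.179618 ≈ 0.7534.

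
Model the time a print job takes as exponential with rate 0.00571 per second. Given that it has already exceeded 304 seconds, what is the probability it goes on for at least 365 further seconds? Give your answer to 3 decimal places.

0.124

By the memoryless property, P(X > 304+365 | X > 304) = P(X > 365).
P(X > 365) = e^(−2.0841) ≈ 0.124.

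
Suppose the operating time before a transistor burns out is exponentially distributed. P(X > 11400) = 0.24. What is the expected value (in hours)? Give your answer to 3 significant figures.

7990

e^(−λ·11400) = 0.24 ⇒ λ = −ln(0.24)/11400 = 0.000125186.
Mean = 1/λ = 7988.14 hours.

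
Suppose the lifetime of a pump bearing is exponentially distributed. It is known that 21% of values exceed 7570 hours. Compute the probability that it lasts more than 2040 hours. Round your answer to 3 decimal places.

e^(−λ·7570) = 0.21 ⇒ λ = −ln(0.21)/7570 = 0.000206162.
P(X > 2040) = e^(−0.000206162·2040) = e^(−0.42057) ≈ 0.657.

0.657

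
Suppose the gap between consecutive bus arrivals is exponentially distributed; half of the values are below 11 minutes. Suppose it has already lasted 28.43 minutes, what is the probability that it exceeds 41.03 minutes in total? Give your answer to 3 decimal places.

For an exponential, median = ln(2)/λ, so λ = ln 2 / 11 = 0.0630134 per minute.
By the memoryless property, P(X > 28.43+12.6 | X > 28.43) = P(X > 12.6).
P(X > 12.6) = e^(−0.79397) ≈ 0.452.

0.452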